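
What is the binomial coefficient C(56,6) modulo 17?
0

Using Lucas' theorem:
Write n=56 and k=6 in base 17:
n in base 17: [3, 5]
k in base 17: [0, 6]
C(56,6) mod 17 = ∏ C(n_i, k_i) mod 17
Digit binomials (mod 17): C(3,0) = 1; C(5,6) = 0 (k_i > n_i)
Product: 1 × 0 = 0 ≡ 0 (mod 17)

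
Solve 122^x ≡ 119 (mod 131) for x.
61

Baby-step giant-step with step n = ⌈√131⌉ = 12.
Baby steps 122^j mod 131 (j:value) for j=0..11: 0:1, 1:122, 2:81, 3:57, 4:11, 5:32, 6:105, 7:103, 8:121, 9:90, 10:107, 11:85.
Giant-step multiplier: 122^(-12) ≡ 122^(130-12) = 122^118 ≡ 25 (mod 131).
Giant steps γ_i = 119·25^i mod 131: γ_0=119, γ_1=93, γ_2=98, γ_3=92, γ_4=73, γ_5=122 (in table at j=1).
x = i·n + j = 5·12 + 1 = 61.
Check: 122^61 ≡ 119 (mod 131).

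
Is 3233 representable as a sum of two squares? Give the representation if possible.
23² + 52² (a=23, b=52)

Factorization: 3233 = 53 × 61
By Fermat: n is sum of two squares iff every prime p ≡ 3 (mod 4) appears to even power.
All primes ≡ 3 (mod 4) appear to even power.
Search a = 0, 1, 2, … for 3233 - a² a perfect square: first hit at a = 23: 3233 - 529 = 2704 = 52².
3233 = 23² + 52² = 529 + 2704 ✓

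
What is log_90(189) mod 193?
172

Baby-step giant-step with step n = ⌈√193⌉ = 14.
Baby steps 90^j mod 193 (j:value) for j=0..13: 0:1, 1:90, 2:187, 3:39, 4:36, 5:152, 6:170, 7:53, 8:138, 9:68, 10:137, 11:171, 12:143, 13:132.
Giant-step multiplier: 90^(-14) ≡ 90^(192-14) = 90^178 ≡ 92 (mod 193).
Giant steps γ_i = 189·92^i mod 193: γ_0=189, γ_1=18, γ_2=112, γ_3=75, γ_4=145, γ_5=23, γ_6=186, γ_7=128, γ_8=3, γ_9=83, γ_10=109, γ_11=185, γ_12=36 (in table at j=4).
x = i·n + j = 12·14 + 4 = 172.
Check: 90^172 ≡ 189 (mod 193).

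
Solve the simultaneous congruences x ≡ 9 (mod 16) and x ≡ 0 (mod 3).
9

Using Chinese Remainder Theorem:
M = 16 × 3 = 48
M1 = 3, M2 = 16
y1 = 3^(-1) mod 16 = 11
y2 = 16^(-1) mod 3 = 1
x = (9×3×11 + 0×16×1) mod 48 = 9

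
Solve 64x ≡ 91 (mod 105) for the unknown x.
x ≡ 49 (mod 105)

gcd(64, 105) = 1, which divides 91, so solutions exist.
Find 64^(-1) mod 105 by the extended Euclidean algorithm:
105 = 1 × 64 + 41  ⟹  41 = (1)·105 + (-1)·64
64 = 1 × 41 + 23  ⟹  23 = (-1)·105 + (2)·64
41 = 1 × 23 + 18  ⟹  18 = (2)·105 + (-3)·64
23 = 1 × 18 + 5  ⟹  5 = (-3)·105 + (5)·64
18 = 3 × 5 + 3  ⟹  3 = (11)·105 + (-18)·64
5 = 1 × 3 + 2  ⟹  2 = (-14)·105 + (23)·64
3 = 1 × 2 + 1  ⟹  1 = (25)·105 + (-41)·64
So (-41)·64 ≡ 1 (mod 105), i.e. 64^(-1) ≡ -41 ≡ 64 (mod 105).
x ≡ 64 × 91 = 5824 ≡ 49 (mod 105).
Check: 64 × 49 = 3136 ≡ 91 (mod 105).
Unique solution: x ≡ 49 (mod 105)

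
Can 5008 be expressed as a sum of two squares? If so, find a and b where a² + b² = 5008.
48² + 52² (a=48, b=52)

Factorization: 5008 = 2^4 × 313
By Fermat: n is sum of two squares iff every prime p ≡ 3 (mod 4) appears to even power.
All primes ≡ 3 (mod 4) appear to even power.
Search a = 0, 1, 2, … for 5008 - a² a perfect square: first hit at a = 48: 5008 - 2304 = 2704 = 52².
5008 = 48² + 52² = 2304 + 2704 ✓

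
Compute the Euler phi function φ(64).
32

64 = 2^6
φ(n) = n × ∏(1 - 1/p) for each prime p dividing n
φ(64) = 64 × (1 - 1/2) = 32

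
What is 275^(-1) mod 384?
155

gcd(275, 384) = 1, so the inverse exists.
Extended Euclidean algorithm on (384, 275):
384 = 1 × 275 + 109  ⟹  109 = (1)·384 + (-1)·275
275 = 2 × 109 + 57  ⟹  57 = (-2)·384 + (3)·275
109 = 1 × 57 + 52  ⟹  52 = (3)·384 + (-4)·275
57 = 1 × 52 + 5  ⟹  5 = (-5)·384 + (7)·275
52 = 10 × 5 + 2  ⟹  2 = (53)·384 + (-74)·275
5 = 2 × 2 + 1  ⟹  1 = (-111)·384 + (155)·275
So (155)·275 ≡ 1 (mod 384), i.e. 275^(-1) ≡ 155 (mod 384).
Check: 275 × 155 = 42625 ≡ 1 (mod 384)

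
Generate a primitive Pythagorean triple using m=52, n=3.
(2695, 312, 2713)

Euclid's formula: a = m² - n², b = 2mn, c = m² + n²
m = 52, n = 3
a = 52² - 3² = 2704 - 9 = 2695
b = 2 × 52 × 3 = 312
c = 52² + 3² = 2704 + 9 = 2713
Verification: 2695² + 312² = 7263025 + 97344 = 7360369 = 2713² ✓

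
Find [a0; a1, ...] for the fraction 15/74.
[0; 4, 1, 14]

Euclidean algorithm steps:
15 = 0 × 74 + 15
74 = 4 × 15 + 14
15 = 1 × 14 + 1
14 = 14 × 1 + 0
Continued fraction: [0; 4, 1, 14]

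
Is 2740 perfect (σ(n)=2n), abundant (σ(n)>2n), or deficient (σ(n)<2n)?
abundant

Proper divisors of 2740: sum = 1 + 2 + 4 + 5 + 10 + 20 + 137 + 274 + 548 + 685 + 1370 = 3056
Since 3056 > 2740, 2740 is abundant.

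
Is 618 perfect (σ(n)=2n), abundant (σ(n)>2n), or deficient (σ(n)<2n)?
abundant

Proper divisors of 618: sum = 1 + 2 + 3 + 6 + 103 + 206 + 309 = 630
Since 630 > 618, 618 is abundant.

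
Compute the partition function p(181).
749474411781

p(n) counts ways to write n as a sum of positive integers (order ignored).
Euler's pentagonal recurrence: p(k) = p(k-1) + p(k-2) - p(k-5) - p(k-7) + p(k-12) + p(k-15) - ... (offsets j(3j∓1)/2, signs ++--, p(0)=1, p(<0)=0).
DP table for k = 0..180: p(0)=1, p(1)=1, p(2)=2, p(3)=3, p(4)=5, p(5)=7, p(6)=11, p(7)=15, p(8)=22, p(9)=30, p(10)=42, p(11)=56, p(12)=77, p(13)=101, p(14)=135, p(15)=176, p(16)=231, p(17)=297, p(18)=385, p(19)=490, p(20)=627, p(21)=792, p(22)=1002, p(23)=1255, p(24)=1575, p(25)=1958, p(26)=2436, p(27)=3010, p(28)=3718, p(29)=4565, p(30)=5604, p(31)=6842, p(32)=8349, p(33)=10143, p(34)=12310, p(35)=14883, p(36)=17977, p(37)=21637, p(38)=26015, p(39)=31185, p(40)=37338, p(41)=44583, p(42)=53174, p(43)=63261, p(44)=75175, p(45)=89134, p(46)=105558, p(47)=124754, p(48)=147273, p(49)=173525, p(50)=204226, p(51)=239943, p(52)=281589, p(53)=329931, p(54)=386155, p(55)=451276, p(56)=526823, p(57)=614154, p(58)=715220, p(59)=831820, p(60)=966467, p(61)=1121505, p(62)=1300156, p(63)=1505499, p(64)=1741630, p(65)=2012558, p(66)=2323520, p(67)=2679689, p(68)=3087735, p(69)=3554345, p(70)=4087968, p(71)=4697205, p(72)=5392783, p(73)=6185689, p(74)=7089500, p(75)=8118264, p(76)=9289091, p(77)=10619863, p(78)=12132164, p(79)=13848650, p(80)=15796476, p(81)=18004327, p(82)=20506255, p(83)=23338469, p(84)=26543660, p(85)=30167357, p(86)=34262962, p(87)=38887673, p(88)=44108109, p(89)=49995925, p(90)=56634173, p(91)=64112359, p(92)=72533807, p(93)=82010177, p(94)=92669720, p(95)=104651419, p(96)=118114304, p(97)=133230930, p(98)=150198136, p(99)=169229875, p(100)=190569292, p(101)=214481126, p(102)=241265379, p(103)=271248950, p(104)=304801365, p(105)=342325709, p(106)=384276336, p(107)=431149389, p(108)=483502844, p(109)=541946240, p(110)=607163746, p(111)=679903203, p(112)=761002156, p(113)=851376628, p(114)=952050665, p(115)=1064144451, p(116)=1188908248, p(117)=1327710076, p(118)=1482074143, p(119)=1653668665, p(120)=1844349560, p(121)=2056148051, p(122)=2291320912, p(123)=2552338241, p(124)=2841940500, p(125)=3163127352, p(126)=3519222692, p(127)=3913864295, p(128)=4351078600, p(129)=4835271870, p(130)=5371315400, p(131)=5964539504, p(132)=6620830889, p(133)=7346629512, p(134)=8149040695, p(135)=9035836076, p(136)=10015581680, p(137)=11097645016, p(138)=12292341831, p(139)=13610949895, p(140)=15065878135, p(141)=16670689208, p(142)=18440293320, p(143)=20390982757, p(144)=22540654445, p(145)=24908858009, p(146)=27517052599, p(147)=30388671978, p(148)=33549419497, p(149)=37027355200, p(150)=40853235313, p(151)=45060624582, p(152)=49686288421, p(153)=54770336324, p(154)=60356673280, p(155)=66493182097, p(156)=73232243759, p(157)=80630964769, p(158)=88751778802, p(159)=97662728555, p(160)=107438159466, p(161)=118159068427, p(162)=129913904637, p(163)=142798995930, p(164)=156919475295, p(165)=172389800255, p(166)=189334822579, p(167)=207890420102, p(168)=228204732751, p(169)=250438925115, p(170)=274768617130, p(171)=301384802048, p(172)=330495499613, p(173)=362326859895, p(174)=397125074750, p(175)=435157697830, p(176)=476715857290, p(177)=522115831195, p(178)=571701605655, p(179)=625846753120, p(180)=684957390936.
Final step: p(181) = p(180) + p(179) - p(176) - p(174) + p(169) + p(166) - p(159) - p(155) + p(146) + p(141) - p(130) - p(124) + p(111) + p(104) - p(89) - p(81) + p(64) + p(55) - p(36) - p(26) + p(5)
= 684957390936 + 625846753120 - 476715857290 - 397125074750 + 250438925115 + 189334822579 - 97662728555 - 66493182097 + 27517052599 + 16670689208 - 5371315400 - 2841940500 + 679903203 + 304801365 - 49995925 - 18004327 + 1741630 + 451276 - 17977 - 2436 + 7
= 749474411781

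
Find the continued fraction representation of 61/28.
[2; 5, 1, 1, 2]

Euclidean algorithm steps:
61 = 2 × 28 + 5
28 = 5 × 5 + 3
5 = 1 × 3 + 2
3 = 1 × 2 + 1
2 = 2 × 1 + 0
Continued fraction: [2; 5, 1, 1, 2]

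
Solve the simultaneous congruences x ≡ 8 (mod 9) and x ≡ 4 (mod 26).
134

Using Chinese Remainder Theorem:
M = 9 × 26 = 234
M1 = 26, M2 = 9
y1 = 26^(-1) mod 9 = 8
y2 = 9^(-1) mod 26 = 3
x = (8×26×8 + 4×9×3) mod 234 = 134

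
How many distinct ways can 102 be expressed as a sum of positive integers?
241265379

p(n) counts ways to write n as a sum of positive integers (order ignored).
Euler's pentagonal recurrence: p(k) = p(k-1) + p(k-2) - p(k-5) - p(k-7) + p(k-12) + p(k-15) - ... (offsets j(3j∓1)/2, signs ++--, p(0)=1, p(<0)=0).
DP table for k = 0..101: p(0)=1, p(1)=1, p(2)=2, p(3)=3, p(4)=5, p(5)=7, p(6)=11, p(7)=15, p(8)=22, p(9)=30, p(10)=42, p(11)=56, p(12)=77, p(13)=101, p(14)=135, p(15)=176, p(16)=231, p(17)=297, p(18)=385, p(19)=490, p(20)=627, p(21)=792, p(22)=1002, p(23)=1255, p(24)=1575, p(25)=1958, p(26)=2436, p(27)=3010, p(28)=3718, p(29)=4565, p(30)=5604, p(31)=6842, p(32)=8349, p(33)=10143, p(34)=12310, p(35)=14883, p(36)=17977, p(37)=21637, p(38)=26015, p(39)=31185, p(40)=37338, p(41)=44583, p(42)=53174, p(43)=63261, p(44)=75175, p(45)=89134, p(46)=105558, p(47)=124754, p(48)=147273, p(49)=173525, p(50)=204226, p(51)=239943, p(52)=281589, p(53)=329931, p(54)=386155, p(55)=451276, p(56)=526823, p(57)=614154, p(58)=715220, p(59)=831820, p(60)=966467, p(61)=1121505, p(62)=1300156, p(63)=1505499, p(64)=1741630, p(65)=2012558, p(66)=2323520, p(67)=2679689, p(68)=3087735, p(69)=3554345, p(70)=4087968, p(71)=4697205, p(72)=5392783, p(73)=6185689, p(74)=7089500, p(75)=8118264, p(76)=9289091, p(77)=10619863, p(78)=12132164, p(79)=13848650, p(80)=15796476, p(81)=18004327, p(82)=20506255, p(83)=23338469, p(84)=26543660, p(85)=30167357, p(86)=34262962, p(87)=38887673, p(88)=44108109, p(89)=49995925, p(90)=56634173, p(91)=64112359, p(92)=72533807, p(93)=82010177, p(94)=92669720, p(95)=104651419, p(96)=118114304, p(97)=133230930, p(98)=150198136, p(99)=169229875, p(100)=190569292, p(101)=214481126.
Final step: p(102) = p(101) + p(100) - p(97) - p(95) + p(90) + p(87) - p(80) - p(76) + p(67) + p(62) - p(51) - p(45) + p(32) + p(25) - p(10) - p(2)
= 214481126 + 190569292 - 133230930 - 104651419 + 56634173 + 38887673 - 15796476 - 9289091 + 2679689 + 1300156 - 239943 - 89134 + 8349 + 1958 - 42 - 2
= 241265379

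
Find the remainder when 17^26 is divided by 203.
86

Repeated squaring. Binary of 26 = 11010.
17^1 ≡ 17 (mod 203); 17^2 ≡ 86 (mod 203); 17^4 ≡ 88 (mod 203); 17^8 ≡ 30 (mod 203); 17^16 ≡ 88 (mod 203)
17^26 = 17^2 × 17^8 × 17^16 ≡ 86 (mod 203)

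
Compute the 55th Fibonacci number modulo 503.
321

Matrix identity: Q^n = [[F_(n+1), F_n], [F_n, F_(n-1)]] with Q = [[1,1],[1,0]].
n = 55 = 110111₂. Square-and-multiply, entries mod 503:
Q^1 = [[1,1],[1,0]]
Q^3 = (Q^1)²·Q = [[3,2],[2,1]]
Q^6 = (Q^3)² = [[13,8],[8,5]]
Q^13 = (Q^6)²·Q = [[377,233],[233,144]]
Q^27 = (Q^13)²·Q = [[418,248],[248,170]]
Q^55 = (Q^27)²·Q = [[275,321],[321,457]]
F_55 mod 503 = Q^55[0][1] = 321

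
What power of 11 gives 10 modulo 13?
10

Baby-step giant-step with step n = ⌈√13⌉ = 4.
Baby steps 11^j mod 13 (j:value) for j=0..3: 0:1, 1:11, 2:4, 3:5.
Giant-step multiplier: 11^(-4) ≡ 11^(12-4) = 11^8 ≡ 9 (mod 13).
Giant steps γ_i = 10·9^i mod 13: γ_0=10, γ_1=12, γ_2=4 (in table at j=2).
x = i·n + j = 2·4 + 2 = 10.
Check: 11^10 ≡ 10 (mod 13).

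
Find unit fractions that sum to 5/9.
1/2 + 1/18

Greedy algorithm:
5/9: ceiling(9/5) = 2, use 1/2
1/18: ceiling(18/1) = 18, use 1/18
Result: 5/9 = 1/2 + 1/18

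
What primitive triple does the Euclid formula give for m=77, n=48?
(3625, 7392, 8233)

Euclid's formula: a = m² - n², b = 2mn, c = m² + n²
m = 77, n = 48
a = 77² - 48² = 5929 - 2304 = 3625
b = 2 × 77 × 48 = 7392
c = 77² + 48² = 5929 + 2304 = 8233
Verification: 3625² + 7392² = 13140625 + 54641664 = 67782289 = 8233² ✓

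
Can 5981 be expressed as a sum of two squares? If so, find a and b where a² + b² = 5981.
50² + 59² (a=50, b=59)

Factorization: 5981 = 5981
By Fermat: n is sum of two squares iff every prime p ≡ 3 (mod 4) appears to even power.
All primes ≡ 3 (mod 4) appear to even power.
Search a = 0, 1, 2, … for 5981 - a² a perfect square: first hit at a = 50: 5981 - 2500 = 3481 = 59².
5981 = 50² + 59² = 2500 + 3481 ✓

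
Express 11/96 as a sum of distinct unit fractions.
1/9 + 1/288

Greedy algorithm:
11/96: ceiling(96/11) = 9, use 1/9
1/288: ceiling(288/1) = 288, use 1/288
Result: 11/96 = 1/9 + 1/288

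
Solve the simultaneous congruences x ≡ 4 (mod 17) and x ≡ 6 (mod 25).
106

Using Chinese Remainder Theorem:
M = 17 × 25 = 425
M1 = 25, M2 = 17
y1 = 25^(-1) mod 17 = 15
y2 = 17^(-1) mod 25 = 3
x = (4×25×15 + 6×17×3) mod 425 = 106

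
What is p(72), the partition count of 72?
5392783

p(n) counts ways to write n as a sum of positive integers (order ignored).
Euler's pentagonal recurrence: p(k) = p(k-1) + p(k-2) - p(k-5) - p(k-7) + p(k-12) + p(k-15) - ... (offsets j(3j∓1)/2, signs ++--, p(0)=1, p(<0)=0).
DP table for k = 0..71: p(0)=1, p(1)=1, p(2)=2, p(3)=3, p(4)=5, p(5)=7, p(6)=11, p(7)=15, p(8)=22, p(9)=30, p(10)=42, p(11)=56, p(12)=77, p(13)=101, p(14)=135, p(15)=176, p(16)=231, p(17)=297, p(18)=385, p(19)=490, p(20)=627, p(21)=792, p(22)=1002, p(23)=1255, p(24)=1575, p(25)=1958, p(26)=2436, p(27)=3010, p(28)=3718, p(29)=4565, p(30)=5604, p(31)=6842, p(32)=8349, p(33)=10143, p(34)=12310, p(35)=14883, p(36)=17977, p(37)=21637, p(38)=26015, p(39)=31185, p(40)=37338, p(41)=44583, p(42)=53174, p(43)=63261, p(44)=75175, p(45)=89134, p(46)=105558, p(47)=124754, p(48)=147273, p(49)=173525, p(50)=204226, p(51)=239943, p(52)=281589, p(53)=329931, p(54)=386155, p(55)=451276, p(56)=526823, p(57)=614154, p(58)=715220, p(59)=831820, p(60)=966467, p(61)=1121505, p(62)=1300156, p(63)=1505499, p(64)=1741630, p(65)=2012558, p(66)=2323520, p(67)=2679689, p(68)=3087735, p(69)=3554345, p(70)=4087968, p(71)=4697205.
Final step: p(72) = p(71) + p(70) - p(67) - p(65) + p(60) + p(57) - p(50) - p(46) + p(37) + p(32) - p(21) - p(15) + p(2)
= 4697205 + 4087968 - 2679689 - 2012558 + 966467 + 614154 - 204226 - 105558 + 21637 + 8349 - 792 - 176 + 2
= 5392783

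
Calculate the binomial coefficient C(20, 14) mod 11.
7

Using Lucas' theorem:
Write n=20 and k=14 in base 11:
n in base 11: [1, 9]
k in base 11: [1, 3]
C(20,14) mod 11 = ∏ C(n_i, k_i) mod 11
Digit binomials (mod 11): C(1,1) = 1; C(9,3) = 84 ≡ 7
Product: 1 × 7 = 7 ≡ 7 (mod 11)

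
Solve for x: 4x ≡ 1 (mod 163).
41

gcd(4, 163) = 1, so the inverse exists.
Extended Euclidean algorithm on (163, 4):
163 = 40 × 4 + 3  ⟹  3 = (1)·163 + (-40)·4
4 = 1 × 3 + 1  ⟹  1 = (-1)·163 + (41)·4
So (41)·4 ≡ 1 (mod 163), i.e. 4^(-1) ≡ 41 (mod 163).
Check: 4 × 41 = 164 ≡ 1 (mod 163)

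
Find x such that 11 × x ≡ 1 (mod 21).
2

gcd(11, 21) = 1, so the inverse exists.
Extended Euclidean algorithm on (21, 11):
21 = 1 × 11 + 10  ⟹  10 = (1)·21 + (-1)·11
11 = 1 × 10 + 1  ⟹  1 = (-1)·21 + (2)·11
So (2)·11 ≡ 1 (mod 21), i.e. 11^(-1) ≡ 2 (mod 21).
Check: 11 × 2 = 22 ≡ 1 (mod 21)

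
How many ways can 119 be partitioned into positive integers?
1653668665

p(n) counts ways to write n as a sum of positive integers (order ignored).
Euler's pentagonal recurrence: p(k) = p(k-1) + p(k-2) - p(k-5) - p(k-7) + p(k-12) + p(k-15) - ... (offsets j(3j∓1)/2, signs ++--, p(0)=1, p(<0)=0).
DP table for k = 0..118: p(0)=1, p(1)=1, p(2)=2, p(3)=3, p(4)=5, p(5)=7, p(6)=11, p(7)=15, p(8)=22, p(9)=30, p(10)=42, p(11)=56, p(12)=77, p(13)=101, p(14)=135, p(15)=176, p(16)=231, p(17)=297, p(18)=385, p(19)=490, p(20)=627, p(21)=792, p(22)=1002, p(23)=1255, p(24)=1575, p(25)=1958, p(26)=2436, p(27)=3010, p(28)=3718, p(29)=4565, p(30)=5604, p(31)=6842, p(32)=8349, p(33)=10143, p(34)=12310, p(35)=14883, p(36)=17977, p(37)=21637, p(38)=26015, p(39)=31185, p(40)=37338, p(41)=44583, p(42)=53174, p(43)=63261, p(44)=75175, p(45)=89134, p(46)=105558, p(47)=124754, p(48)=147273, p(49)=173525, p(50)=204226, p(51)=239943, p(52)=281589, p(53)=329931, p(54)=386155, p(55)=451276, p(56)=526823, p(57)=614154, p(58)=715220, p(59)=831820, p(60)=966467, p(61)=1121505, p(62)=1300156, p(63)=1505499, p(64)=1741630, p(65)=2012558, p(66)=2323520, p(67)=2679689, p(68)=3087735, p(69)=3554345, p(70)=4087968, p(71)=4697205, p(72)=5392783, p(73)=6185689, p(74)=7089500, p(75)=8118264, p(76)=9289091, p(77)=10619863, p(78)=12132164, p(79)=13848650, p(80)=15796476, p(81)=18004327, p(82)=20506255, p(83)=23338469, p(84)=26543660, p(85)=30167357, p(86)=34262962, p(87)=38887673, p(88)=44108109, p(89)=49995925, p(90)=56634173, p(91)=64112359, p(92)=72533807, p(93)=82010177, p(94)=92669720, p(95)=104651419, p(96)=118114304, p(97)=133230930, p(98)=150198136, p(99)=169229875, p(100)=190569292, p(101)=214481126, p(102)=241265379, p(103)=271248950, p(104)=304801365, p(105)=342325709, p(106)=384276336, p(107)=431149389, p(108)=483502844, p(109)=541946240, p(110)=607163746, p(111)=679903203, p(112)=761002156, p(113)=851376628, p(114)=952050665, p(115)=1064144451, p(116)=1188908248, p(117)=1327710076, p(118)=1482074143.
Final step: p(119) = p(118) + p(117) - p(114) - p(112) + p(107) + p(104) - p(97) - p(93) + p(84) + p(79) - p(68) - p(62) + p(49) + p(42) - p(27) - p(19) + p(2)
= 1482074143 + 1327710076 - 952050665 - 761002156 + 431149389 + 304801365 - 133230930 - 82010177 + 26543660 + 13848650 - 3087735 - 1300156 + 173525 + 53174 - 3010 - 490 + 2
= 1653668665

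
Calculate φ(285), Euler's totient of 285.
144

285 = 3 × 5 × 19
φ(n) = n × ∏(1 - 1/p) for each prime p dividing n
φ(285) = 285 × (1 - 1/3) × (1 - 1/5) × (1 - 1/19) = 144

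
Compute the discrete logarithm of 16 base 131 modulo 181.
88

Baby-step giant-step with step n = ⌈√181⌉ = 14.
Baby steps 131^j mod 181 (j:value) for j=0..13: 0:1, 1:131, 2:147, 3:71, 4:70, 5:120, 6:154, 7:83, 8:13, 9:74, 10:101, 11:18, 12:5, 13:112.
Giant-step multiplier: 131^(-14) ≡ 131^(180-14) = 131^166 ≡ 33 (mod 181).
Giant steps γ_i = 16·33^i mod 181: γ_0=16, γ_1=166, γ_2=48, γ_3=136, γ_4=144, γ_5=46, γ_6=70 (in table at j=4).
x = i·n + j = 6·14 + 4 = 88.
Check: 131^88 ≡ 16 (mod 181).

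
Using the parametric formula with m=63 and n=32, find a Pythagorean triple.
(2945, 4032, 4993)

Euclid's formula: a = m² - n², b = 2mn, c = m² + n²
m = 63, n = 32
a = 63² - 32² = 3969 - 1024 = 2945
b = 2 × 63 × 32 = 4032
c = 63² + 32² = 3969 + 1024 = 4993
Verification: 2945² + 4032² = 8673025 + 16257024 = 24930049 = 4993² ✓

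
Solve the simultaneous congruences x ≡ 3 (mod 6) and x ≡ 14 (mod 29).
159

Using Chinese Remainder Theorem:
M = 6 × 29 = 174
M1 = 29, M2 = 6
y1 = 29^(-1) mod 6 = 5
y2 = 6^(-1) mod 29 = 5
x = (3×29×5 + 14×6×5) mod 174 = 159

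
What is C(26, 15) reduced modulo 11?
2

Using Lucas' theorem:
Write n=26 and k=15 in base 11:
n in base 11: [2, 4]
k in base 11: [1, 4]
C(26,15) mod 11 = ∏ C(n_i, k_i) mod 11
Digit binomials (mod 11): C(2,1) = 2; C(4,4) = 1
Product: 2 × 1 = 2 ≡ 2 (mod 11)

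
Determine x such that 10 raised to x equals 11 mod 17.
13

Baby-step giant-step with step n = ⌈√17⌉ = 5.
Baby steps 10^j mod 17 (j:value) for j=0..4: 0:1, 1:10, 2:15, 3:14, 4:4.
Giant-step multiplier: 10^(-5) ≡ 10^(16-5) = 10^11 ≡ 3 (mod 17).
Giant steps γ_i = 11·3^i mod 17: γ_0=11, γ_1=16, γ_2=14 (in table at j=3).
x = i·n + j = 2·5 + 3 = 13.
Check: 10^13 ≡ 11 (mod 17).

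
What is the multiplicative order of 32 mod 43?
14

43 is prime, so ord(32) divides φ(43) = 42.
Divisors of 42: 1, 2, 3, 6, 7, 14, 21, 42.
Repeated squaring: 32^1 ≡ 32, 32^2 ≡ 35, 32^4 ≡ 21, 32^8 ≡ 11, 32^16 ≡ 35, 32^32 ≡ 21 (mod 43).
Test 32^d mod 43 for each divisor d in increasing order:
32^1 ≡ 32
32^2 ≡ 35
32^3 = 32^2·32^1 ≡ 2
32^6 = 32^4·32^2 ≡ 4
32^7 = 32^4·32^2·32^1 ≡ 42
32^14 = 32^8·32^4·32^2 ≡ 1  ← first divisor giving 1
The order is 14.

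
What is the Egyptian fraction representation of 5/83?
1/17 + 1/706 + 1/996166

Greedy algorithm:
5/83: ceiling(83/5) = 17, use 1/17
2/1411: ceiling(1411/2) = 706, use 1/706
1/996166: ceiling(996166/1) = 996166, use 1/996166
Result: 5/83 = 1/17 + 1/706 + 1/996166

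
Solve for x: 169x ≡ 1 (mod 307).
109

gcd(169, 307) = 1, so the inverse exists.
Extended Euclidean algorithm on (307, 169):
307 = 1 × 169 + 138  ⟹  138 = (1)·307 + (-1)·169
169 = 1 × 138 + 31  ⟹  31 = (-1)·307 + (2)·169
138 = 4 × 31 + 14  ⟹  14 = (5)·307 + (-9)·169
31 = 2 × 14 + 3  ⟹  3 = (-11)·307 + (20)·169
14 = 4 × 3 + 2  ⟹  2 = (49)·307 + (-89)·169
3 = 1 × 2 + 1  ⟹  1 = (-60)·307 + (109)·169
So (109)·169 ≡ 1 (mod 307), i.e. 169^(-1) ≡ 109 (mod 307).
Check: 169 × 109 = 18421 ≡ 1 (mod 307)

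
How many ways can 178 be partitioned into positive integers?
571701605655

p(n) counts ways to write n as a sum of positive integers (order ignored).
Euler's pentagonal recurrence: p(k) = p(k-1) + p(k-2) - p(k-5) - p(k-7) + p(k-12) + p(k-15) - ... (offsets j(3j∓1)/2, signs ++--, p(0)=1, p(<0)=0).
DP table for k = 0..177: p(0)=1, p(1)=1, p(2)=2, p(3)=3, p(4)=5, p(5)=7, p(6)=11, p(7)=15, p(8)=22, p(9)=30, p(10)=42, p(11)=56, p(12)=77, p(13)=101, p(14)=135, p(15)=176, p(16)=231, p(17)=297, p(18)=385, p(19)=490, p(20)=627, p(21)=792, p(22)=1002, p(23)=1255, p(24)=1575, p(25)=1958, p(26)=2436, p(27)=3010, p(28)=3718, p(29)=4565, p(30)=5604, p(31)=6842, p(32)=8349, p(33)=10143, p(34)=12310, p(35)=14883, p(36)=17977, p(37)=21637, p(38)=26015, p(39)=31185, p(40)=37338, p(41)=44583, p(42)=53174, p(43)=63261, p(44)=75175, p(45)=89134, p(46)=105558, p(47)=124754, p(48)=147273, p(49)=173525, p(50)=204226, p(51)=239943, p(52)=281589, p(53)=329931, p(54)=386155, p(55)=451276, p(56)=526823, p(57)=614154, p(58)=715220, p(59)=831820, p(60)=966467, p(61)=1121505, p(62)=1300156, p(63)=1505499, p(64)=1741630, p(65)=2012558, p(66)=2323520, p(67)=2679689, p(68)=3087735, p(69)=3554345, p(70)=4087968, p(71)=4697205, p(72)=5392783, p(73)=6185689, p(74)=7089500, p(75)=8118264, p(76)=9289091, p(77)=10619863, p(78)=12132164, p(79)=13848650, p(80)=15796476, p(81)=18004327, p(82)=20506255, p(83)=23338469, p(84)=26543660, p(85)=30167357, p(86)=34262962, p(87)=38887673, p(88)=44108109, p(89)=49995925, p(90)=56634173, p(91)=64112359, p(92)=72533807, p(93)=82010177, p(94)=92669720, p(95)=104651419, p(96)=118114304, p(97)=133230930, p(98)=150198136, p(99)=169229875, p(100)=190569292, p(101)=214481126, p(102)=241265379, p(103)=271248950, p(104)=304801365, p(105)=342325709, p(106)=384276336, p(107)=431149389, p(108)=483502844, p(109)=541946240, p(110)=607163746, p(111)=679903203, p(112)=761002156, p(113)=851376628, p(114)=952050665, p(115)=1064144451, p(116)=1188908248, p(117)=1327710076, p(118)=1482074143, p(119)=1653668665, p(120)=1844349560, p(121)=2056148051, p(122)=2291320912, p(123)=2552338241, p(124)=2841940500, p(125)=3163127352, p(126)=3519222692, p(127)=3913864295, p(128)=4351078600, p(129)=4835271870, p(130)=5371315400, p(131)=5964539504, p(132)=6620830889, p(133)=7346629512, p(134)=8149040695, p(135)=9035836076, p(136)=10015581680, p(137)=11097645016, p(138)=12292341831, p(139)=13610949895, p(140)=15065878135, p(141)=16670689208, p(142)=18440293320, p(143)=20390982757, p(144)=22540654445, p(145)=24908858009, p(146)=27517052599, p(147)=30388671978, p(148)=33549419497, p(149)=37027355200, p(150)=40853235313, p(151)=45060624582, p(152)=49686288421, p(153)=54770336324, p(154)=60356673280, p(155)=66493182097, p(156)=73232243759, p(157)=80630964769, p(158)=88751778802, p(159)=97662728555, p(160)=107438159466, p(161)=118159068427, p(162)=129913904637, p(163)=142798995930, p(164)=156919475295, p(165)=172389800255, p(166)=189334822579, p(167)=207890420102, p(168)=228204732751, p(169)=250438925115, p(170)=274768617130, p(171)=301384802048, p(172)=330495499613, p(173)=362326859895, p(174)=397125074750, p(175)=435157697830, p(176)=476715857290, p(177)=522115831195.
Final step: p(178) = p(177) + p(176) - p(173) - p(171) + p(166) + p(163) - p(156) - p(152) + p(143) + p(138) - p(127) - p(121) + p(108) + p(101) - p(86) - p(78) + p(61) + p(52) - p(33) - p(23) + p(2)
= 522115831195 + 476715857290 - 362326859895 - 301384802048 + 189334822579 + 142798995930 - 73232243759 - 49686288421 + 20390982757 + 12292341831 - 3913864295 - 2056148051 + 483502844 + 214481126 - 34262962 - 12132164 + 1121505 + 281589 - 10143 - 1255 + 2
= 571701605655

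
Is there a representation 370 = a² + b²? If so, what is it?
3² + 19² (a=3, b=19)

Factorization: 370 = 2 × 5 × 37
By Fermat: n is sum of two squares iff every prime p ≡ 3 (mod 4) appears to even power.
All primes ≡ 3 (mod 4) appear to even power.
Search a = 0, 1, 2, … for 370 - a² a perfect square: first hit at a = 3: 370 - 9 = 361 = 19².
370 = 3² + 19² = 9 + 361 ✓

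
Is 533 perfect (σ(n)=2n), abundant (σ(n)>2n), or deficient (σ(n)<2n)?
deficient

Proper divisors of 533: sum = 1 + 13 + 41 = 55
Since 55 < 533, 533 is deficient.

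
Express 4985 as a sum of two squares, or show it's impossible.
19² + 68² (a=19, b=68)

Factorization: 4985 = 5 × 997
By Fermat: n is sum of two squares iff every prime p ≡ 3 (mod 4) appears to even power.
All primes ≡ 3 (mod 4) appear to even power.
Search a = 0, 1, 2, … for 4985 - a² a perfect square: first hit at a = 19: 4985 - 361 = 4624 = 68².
4985 = 19² + 68² = 361 + 4624 ✓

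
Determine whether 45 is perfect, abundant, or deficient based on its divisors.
deficient

Proper divisors of 45: sum = 1 + 3 + 5 + 9 + 15 = 33
Since 33 < 45, 45 is deficient.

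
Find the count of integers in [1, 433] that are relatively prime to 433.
432

433 = 433
φ(n) = n × ∏(1 - 1/p) for each prime p dividing n
φ(433) = 433 × (1 - 1/433) = 432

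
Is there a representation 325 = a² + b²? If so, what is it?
1² + 18² (a=1, b=18)

Factorization: 325 = 5^2 × 13
By Fermat: n is sum of two squares iff every prime p ≡ 3 (mod 4) appears to even power.
All primes ≡ 3 (mod 4) appear to even power.
Search a = 0, 1, 2, … for 325 - a² a perfect square: first hit at a = 1: 325 - 1 = 324 = 18².
325 = 1² + 18² = 1 + 324 ✓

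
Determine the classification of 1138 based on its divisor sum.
deficient

Proper divisors of 1138: sum = 1 + 2 + 569 = 572
Since 572 < 1138, 1138 is deficient.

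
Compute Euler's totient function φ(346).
172

346 = 2 × 173
φ(n) = n × ∏(1 - 1/p) for each prime p dividing n
φ(346) = 346 × (1 - 1/2) × (1 - 1/173) = 172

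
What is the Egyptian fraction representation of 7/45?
1/7 + 1/79 + 1/24885

Greedy algorithm:
7/45: ceiling(45/7) = 7, use 1/7
4/315: ceiling(315/4) = 79, use 1/79
1/24885: ceiling(24885/1) = 24885, use 1/24885
Result: 7/45 = 1/7 + 1/79 + 1/24885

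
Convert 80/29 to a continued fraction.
[2; 1, 3, 7]

Euclidean algorithm steps:
80 = 2 × 29 + 22
29 = 1 × 22 + 7
22 = 3 × 7 + 1
7 = 7 × 1 + 0
Continued fraction: [2; 1, 3, 7]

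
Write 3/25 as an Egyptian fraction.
1/9 + 1/113 + 1/25425

Greedy algorithm:
3/25: ceiling(25/3) = 9, use 1/9
2/225: ceiling(225/2) = 113, use 1/113
1/25425: ceiling(25425/1) = 25425, use 1/25425
Result: 3/25 = 1/9 + 1/113 + 1/25425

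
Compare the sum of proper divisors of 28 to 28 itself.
perfect

Proper divisors of 28: sum = 1 + 2 + 4 + 7 + 14 = 28
Since 28 = 28, 28 is perfect.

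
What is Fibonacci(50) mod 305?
250

Matrix identity: Q^n = [[F_(n+1), F_n], [F_n, F_(n-1)]] with Q = [[1,1],[1,0]].
n = 50 = 110010₂. Square-and-multiply, entries mod 305:
Q^1 = [[1,1],[1,0]]
Q^3 = (Q^1)²·Q = [[3,2],[2,1]]
Q^6 = (Q^3)² = [[13,8],[8,5]]
Q^12 = (Q^6)² = [[233,144],[144,89]]
Q^25 = (Q^12)²·Q = [[3,300],[300,8]]
Q^50 = (Q^25)² = [[34,250],[250,89]]
F_50 mod 305 = Q^50[0][1] = 250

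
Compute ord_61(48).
6

61 is prime, so ord(48) divides φ(61) = 60.
Divisors of 60: 1, 2, 3, 4, 5, 6, 10, 12, 15, 20, 30, 60.
Repeated squaring: 48^1 ≡ 48, 48^2 ≡ 47, 48^4 ≡ 13, 48^8 ≡ 47, 48^16 ≡ 13, 48^32 ≡ 47 (mod 61).
Test 48^d mod 61 for each divisor d in increasing order:
48^1 ≡ 48
48^2 ≡ 47
48^3 = 48^2·48^1 ≡ 60
48^4 ≡ 13
48^5 = 48^4·48^1 ≡ 14
48^6 = 48^4·48^2 ≡ 1  ← first divisor giving 1
The order is 6.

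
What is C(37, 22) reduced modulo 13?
6

Using Lucas' theorem:
Write n=37 and k=22 in base 13:
n in base 13: [2, 11]
k in base 13: [1, 9]
C(37,22) mod 13 = ∏ C(n_i, k_i) mod 13
Digit binomials (mod 13): C(2,1) = 2; C(11,9) = 55 ≡ 3
Product: 2 × 3 = 6 ≡ 6 (mod 13)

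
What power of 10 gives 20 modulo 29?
12

Baby-step giant-step with step n = ⌈√29⌉ = 6.
Baby steps 10^j mod 29 (j:value) for j=0..5: 0:1, 1:10, 2:13, 3:14, 4:24, 5:8.
Giant-step multiplier: 10^(-6) ≡ 10^(28-6) = 10^22 ≡ 4 (mod 29).
Giant steps γ_i = 20·4^i mod 29: γ_0=20, γ_1=22, γ_2=1 (in table at j=0).
x = i·n + j = 2·6 + 0 = 12.
Check: 10^12 ≡ 20 (mod 29).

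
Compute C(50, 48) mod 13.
3

Using Lucas' theorem:
Write n=50 and k=48 in base 13:
n in base 13: [3, 11]
k in base 13: [3, 9]
C(50,48) mod 13 = ∏ C(n_i, k_i) mod 13
Digit binomials (mod 13): C(3,3) = 1; C(11,9) = 55 ≡ 3
Product: 1 × 3 = 3 ≡ 3 (mod 13)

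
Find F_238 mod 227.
172

Matrix identity: Q^n = [[F_(n+1), F_n], [F_n, F_(n-1)]] with Q = [[1,1],[1,0]].
n = 238 = 11101110₂. Square-and-multiply, entries mod 227:
Q^1 = [[1,1],[1,0]]
Q^3 = (Q^1)²·Q = [[3,2],[2,1]]
Q^7 = (Q^3)²·Q = [[21,13],[13,8]]
Q^14 = (Q^7)² = [[156,150],[150,6]]
Q^29 = (Q^14)²·Q = [[85,74],[74,11]]
Q^59 = (Q^29)²·Q = [[56,216],[216,67]]
Q^119 = (Q^59)²·Q = [[88,79],[79,9]]
Q^238 = (Q^119)² = [[138,172],[172,193]]
F_238 mod 227 = Q^238[0][1] = 172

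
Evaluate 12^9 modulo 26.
12

Repeated squaring. Binary of 9 = 1001.
12^1 ≡ 12 (mod 26); 12^2 ≡ 14 (mod 26); 12^4 ≡ 14 (mod 26); 12^8 ≡ 14 (mod 26)
12^9 = 12^1 × 12^8 ≡ 12 (mod 26)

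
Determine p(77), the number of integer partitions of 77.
10619863

p(n) counts ways to write n as a sum of positive integers (order ignored).
Euler's pentagonal recurrence: p(k) = p(k-1) + p(k-2) - p(k-5) - p(k-7) + p(k-12) + p(k-15) - ... (offsets j(3j∓1)/2, signs ++--, p(0)=1, p(<0)=0).
DP table for k = 0..76: p(0)=1, p(1)=1, p(2)=2, p(3)=3, p(4)=5, p(5)=7, p(6)=11, p(7)=15, p(8)=22, p(9)=30, p(10)=42, p(11)=56, p(12)=77, p(13)=101, p(14)=135, p(15)=176, p(16)=231, p(17)=297, p(18)=385, p(19)=490, p(20)=627, p(21)=792, p(22)=1002, p(23)=1255, p(24)=1575, p(25)=1958, p(26)=2436, p(27)=3010, p(28)=3718, p(29)=4565, p(30)=5604, p(31)=6842, p(32)=8349, p(33)=10143, p(34)=12310, p(35)=14883, p(36)=17977, p(37)=21637, p(38)=26015, p(39)=31185, p(40)=37338, p(41)=44583, p(42)=53174, p(43)=63261, p(44)=75175, p(45)=89134, p(46)=105558, p(47)=124754, p(48)=147273, p(49)=173525, p(50)=204226, p(51)=239943, p(52)=281589, p(53)=329931, p(54)=386155, p(55)=451276, p(56)=526823, p(57)=614154, p(58)=715220, p(59)=831820, p(60)=966467, p(61)=1121505, p(62)=1300156, p(63)=1505499, p(64)=1741630, p(65)=2012558, p(66)=2323520, p(67)=2679689, p(68)=3087735, p(69)=3554345, p(70)=4087968, p(71)=4697205, p(72)=5392783, p(73)=6185689, p(74)=7089500, p(75)=8118264, p(76)=9289091.
Final step: p(77) = p(76) + p(75) - p(72) - p(70) + p(65) + p(62) - p(55) - p(51) + p(42) + p(37) - p(26) - p(20) + p(7) + p(0)
= 9289091 + 8118264 - 5392783 - 4087968 + 2012558 + 1300156 - 451276 - 239943 + 53174 + 21637 - 2436 - 627 + 15 + 1
= 10619863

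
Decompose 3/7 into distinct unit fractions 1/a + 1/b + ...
1/3 + 1/11 + 1/231

Greedy algorithm:
3/7: ceiling(7/3) = 3, use 1/3
2/21: ceiling(21/2) = 11, use 1/11
1/231: ceiling(231/1) = 231, use 1/231
Result: 3/7 = 1/3 + 1/11 + 1/231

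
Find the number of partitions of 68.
3087735

p(n) counts ways to write n as a sum of positive integers (order ignored).
Euler's pentagonal recurrence: p(k) = p(k-1) + p(k-2) - p(k-5) - p(k-7) + p(k-12) + p(k-15) - ... (offsets j(3j∓1)/2, signs ++--, p(0)=1, p(<0)=0).
DP table for k = 0..67: p(0)=1, p(1)=1, p(2)=2, p(3)=3, p(4)=5, p(5)=7, p(6)=11, p(7)=15, p(8)=22, p(9)=30, p(10)=42, p(11)=56, p(12)=77, p(13)=101, p(14)=135, p(15)=176, p(16)=231, p(17)=297, p(18)=385, p(19)=490, p(20)=627, p(21)=792, p(22)=1002, p(23)=1255, p(24)=1575, p(25)=1958, p(26)=2436, p(27)=3010, p(28)=3718, p(29)=4565, p(30)=5604, p(31)=6842, p(32)=8349, p(33)=10143, p(34)=12310, p(35)=14883, p(36)=17977, p(37)=21637, p(38)=26015, p(39)=31185, p(40)=37338, p(41)=44583, p(42)=53174, p(43)=63261, p(44)=75175, p(45)=89134, p(46)=105558, p(47)=124754, p(48)=147273, p(49)=173525, p(50)=204226, p(51)=239943, p(52)=281589, p(53)=329931, p(54)=386155, p(55)=451276, p(56)=526823, p(57)=614154, p(58)=715220, p(59)=831820, p(60)=966467, p(61)=1121505, p(62)=1300156, p(63)=1505499, p(64)=1741630, p(65)=2012558, p(66)=2323520, p(67)=2679689.
Final step: p(68) = p(67) + p(66) - p(63) - p(61) + p(56) + p(53) - p(46) - p(42) + p(33) + p(28) - p(17) - p(11)
= 2679689 + 2323520 - 1505499 - 1121505 + 526823 + 329931 - 105558 - 53174 + 10143 + 3718 - 297 - 56
= 3087735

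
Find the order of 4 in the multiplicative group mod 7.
3

7 is prime, so ord(4) divides φ(7) = 6.
Divisors of 6: 1, 2, 3, 6.
Repeated squaring: 4^1 ≡ 4, 4^2 ≡ 2, 4^4 ≡ 4 (mod 7).
Test 4^d mod 7 for each divisor d in increasing order:
4^1 ≡ 4
4^2 ≡ 2
4^3 = 4^2·4^1 ≡ 1  ← first divisor giving 1
The order is 3.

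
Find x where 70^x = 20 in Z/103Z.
83

Baby-step giant-step with step n = ⌈√103⌉ = 11.
Baby steps 70^j mod 103 (j:value) for j=0..10: 0:1, 1:70, 2:59, 3:10, 4:82, 5:75, 6:100, 7:99, 8:29, 9:73, 10:63.
Giant-step multiplier: 70^(-11) ≡ 70^(102-11) = 70^91 ≡ 65 (mod 103).
Giant steps γ_i = 20·65^i mod 103: γ_0=20, γ_1=64, γ_2=40, γ_3=25, γ_4=80, γ_5=50, γ_6=57, γ_7=100 (in table at j=6).
x = i·n + j = 7·11 + 6 = 83.
Check: 70^83 ≡ 20 (mod 103).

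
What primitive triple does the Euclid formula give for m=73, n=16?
(5073, 2336, 5585)

Euclid's formula: a = m² - n², b = 2mn, c = m² + n²
m = 73, n = 16
a = 73² - 16² = 5329 - 256 = 5073
b = 2 × 73 × 16 = 2336
c = 73² + 16² = 5329 + 256 = 5585
Verification: 5073² + 2336² = 25735329 + 5456896 = 31192225 = 5585² ✓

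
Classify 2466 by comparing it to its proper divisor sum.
abundant

Proper divisors of 2466: sum = 1 + 2 + 3 + 6 + 9 + 18 + 137 + 274 + 411 + 822 + 1233 = 2916
Since 2916 > 2466, 2466 is abundant.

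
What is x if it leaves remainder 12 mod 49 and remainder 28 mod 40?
1188

Using Chinese Remainder Theorem:
M = 49 × 40 = 1960
M1 = 40, M2 = 49
y1 = 40^(-1) mod 49 = 38
y2 = 49^(-1) mod 40 = 9
x = (12×40×38 + 28×49×9) mod 1960 = 1188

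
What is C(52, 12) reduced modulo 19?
15

Using Lucas' theorem:
Write n=52 and k=12 in base 19:
n in base 19: [2, 14]
k in base 19: [0, 12]
C(52,12) mod 19 = ∏ C(n_i, k_i) mod 19
Digit binomials (mod 19): C(2,0) = 1; C(14,12) = 91 ≡ 15
Product: 1 × 15 = 15 ≡ 15 (mod 19)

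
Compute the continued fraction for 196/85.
[2; 3, 3, 1, 2, 2]

Euclidean algorithm steps:
196 = 2 × 85 + 26
85 = 3 × 26 + 7
26 = 3 × 7 + 5
7 = 1 × 5 + 2
5 = 2 × 2 + 1
2 = 2 × 1 + 0
Continued fraction: [2; 3, 3, 1, 2, 2]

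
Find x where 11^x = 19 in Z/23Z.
9

Baby-step giant-step with step n = ⌈√23⌉ = 5.
Baby steps 11^j mod 23 (j:value) for j=0..4: 0:1, 1:11, 2:6, 3:20, 4:13.
Giant-step multiplier: 11^(-5) ≡ 11^(22-5) = 11^17 ≡ 14 (mod 23).
Giant steps γ_i = 19·14^i mod 23: γ_0=19, γ_1=13 (in table at j=4).
x = i·n + j = 1·5 + 4 = 9.
Check: 11^9 ≡ 19 (mod 23).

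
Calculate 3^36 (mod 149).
114

Repeated squaring. Binary of 36 = 100100.
3^1 ≡ 3 (mod 149); 3^2 ≡ 9 (mod 149); 3^4 ≡ 81 (mod 149); 3^8 ≡ 5 (mod 149); 3^16 ≡ 25 (mod 149); 3^32 ≡ 29 (mod 149)
3^36 = 3^4 × 3^32 ≡ 114 (mod 149)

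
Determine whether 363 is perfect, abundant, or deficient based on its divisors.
deficient

Proper divisors of 363: sum = 1 + 3 + 11 + 33 + 121 = 169
Since 169 < 363, 363 is deficient.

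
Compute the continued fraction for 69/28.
[2; 2, 6, 2]

Euclidean algorithm steps:
69 = 2 × 28 + 13
28 = 2 × 13 + 2
13 = 6 × 2 + 1
2 = 2 × 1 + 0
Continued fraction: [2; 2, 6, 2]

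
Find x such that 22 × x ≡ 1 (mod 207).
160

gcd(22, 207) = 1, so the inverse exists.
Extended Euclidean algorithm on (207, 22):
207 = 9 × 22 + 9  ⟹  9 = (1)·207 + (-9)·22
22 = 2 × 9 + 4  ⟹  4 = (-2)·207 + (19)·22
9 = 2 × 4 + 1  ⟹  1 = (5)·207 + (-47)·22
So (-47)·22 ≡ 1 (mod 207), i.e. 22^(-1) ≡ -47 ≡ 160 (mod 207).
Check: 22 × 160 = 3520 ≡ 1 (mod 207)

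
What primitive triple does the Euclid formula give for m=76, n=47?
(3567, 7144, 7985)

Euclid's formula: a = m² - n², b = 2mn, c = m² + n²
m = 76, n = 47
a = 76² - 47² = 5776 - 2209 = 3567
b = 2 × 76 × 47 = 7144
c = 76² + 47² = 5776 + 2209 = 7985
Verification: 3567² + 7144² = 12723489 + 51036736 = 63760225 = 7985² ✓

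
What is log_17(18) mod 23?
8

Baby-step giant-step with step n = ⌈√23⌉ = 5.
Baby steps 17^j mod 23 (j:value) for j=0..4: 0:1, 1:17, 2:13, 3:14, 4:8.
Giant-step multiplier: 17^(-5) ≡ 17^(22-5) = 17^17 ≡ 11 (mod 23).
Giant steps γ_i = 18·11^i mod 23: γ_0=18, γ_1=14 (in table at j=3).
x = i·n + j = 1·5 + 3 = 8.
Check: 17^8 ≡ 18 (mod 23).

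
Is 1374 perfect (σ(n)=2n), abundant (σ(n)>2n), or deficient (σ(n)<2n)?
abundant

Proper divisors of 1374: sum = 1 + 2 + 3 + 6 + 229 + 458 + 687 = 1386
Since 1386 > 1374, 1374 is abundant.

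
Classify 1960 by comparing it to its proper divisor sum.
abundant

Proper divisors of 1960: sum = 1 + 2 + 4 + 5 + 7 + 8 + 10 + 14 + ... + 280 + 392 + 490 + 980 (23 divisors) = 3170
Since 3170 > 1960, 1960 is abundant.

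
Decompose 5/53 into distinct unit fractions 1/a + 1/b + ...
1/11 + 1/292 + 1/170236

Greedy algorithm:
5/53: ceiling(53/5) = 11, use 1/11
2/583: ceiling(583/2) = 292, use 1/292
1/170236: ceiling(170236/1) = 170236, use 1/170236
Result: 5/53 = 1/11 + 1/292 + 1/170236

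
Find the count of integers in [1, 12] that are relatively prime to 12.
4

12 = 2^2 × 3
φ(n) = n × ∏(1 - 1/p) for each prime p dividing n
φ(12) = 12 × (1 - 1/2) × (1 - 1/3) = 4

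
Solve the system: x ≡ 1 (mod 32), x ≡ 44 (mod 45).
449

Using Chinese Remainder Theorem:
M = 32 × 45 = 1440
M1 = 45, M2 = 32
y1 = 45^(-1) mod 32 = 5
y2 = 32^(-1) mod 45 = 38
x = (1×45×5 + 44×32×38) mod 1440 = 449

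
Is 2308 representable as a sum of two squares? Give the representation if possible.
2² + 48² (a=2, b=48)

Factorization: 2308 = 2^2 × 577
By Fermat: n is sum of two squares iff every prime p ≡ 3 (mod 4) appears to even power.
All primes ≡ 3 (mod 4) appear to even power.
Search a = 0, 1, 2, … for 2308 - a² a perfect square: first hit at a = 2: 2308 - 4 = 2304 = 48².
2308 = 2² + 48² = 4 + 2304 ✓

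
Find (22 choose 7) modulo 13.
10

Using Lucas' theorem:
Write n=22 and k=7 in base 13:
n in base 13: [1, 9]
k in base 13: [0, 7]
C(22,7) mod 13 = ∏ C(n_i, k_i) mod 13
Digit binomials (mod 13): C(1,0) = 1; C(9,7) = 36 ≡ 10
Product: 1 × 10 = 10 ≡ 10 (mod 13)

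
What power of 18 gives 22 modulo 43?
15

Baby-step giant-step with step n = ⌈√43⌉ = 7.
Baby steps 18^j mod 43 (j:value) for j=0..6: 0:1, 1:18, 2:23, 3:27, 4:13, 5:19, 6:41.
Giant-step multiplier: 18^(-7) ≡ 18^(42-7) = 18^35 ≡ 37 (mod 43).
Giant steps γ_i = 22·37^i mod 43: γ_0=22, γ_1=40, γ_2=18 (in table at j=1).
x = i·n + j = 2·7 + 1 = 15.
Check: 18^15 ≡ 22 (mod 43).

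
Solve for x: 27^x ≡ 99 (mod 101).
93

Baby-step giant-step with step n = ⌈√101⌉ = 11.
Baby steps 27^j mod 101 (j:value) for j=0..10: 0:1, 1:27, 2:22, 3:89, 4:80, 5:39, 6:43, 7:50, 8:37, 9:90, 10:6.
Giant-step multiplier: 27^(-11) ≡ 27^(100-11) = 27^89 ≡ 53 (mod 101).
Giant steps γ_i = 99·53^i mod 101: γ_0=99, γ_1=96, γ_2=38, γ_3=95, γ_4=86, γ_5=13, γ_6=83, γ_7=56, γ_8=39 (in table at j=5).
x = i·n + j = 8·11 + 5 = 93.
Check: 27^93 ≡ 99 (mod 101).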